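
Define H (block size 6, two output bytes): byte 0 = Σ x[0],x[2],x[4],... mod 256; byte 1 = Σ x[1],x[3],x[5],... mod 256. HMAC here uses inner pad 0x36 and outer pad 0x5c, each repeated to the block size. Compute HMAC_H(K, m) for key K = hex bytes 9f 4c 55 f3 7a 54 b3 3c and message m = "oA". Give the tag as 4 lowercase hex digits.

27f1

Key hex bytes 9f 4c 55 f3 7a 54 b3 3c is 8 bytes > B = 6, so hash it first: H(key) = 21 cf, then zero-pad to 6 bytes: K' = 21 cf 00 00 00 00.
K' ⊕ ipad = 17 f9 36 36 36 36.  K' ⊕ opad = 7d 93 5c 5c 5c 5c.
Inner input = (K'⊕ipad) ∥ m = 17 f9 36 36 36 36 ∥ 6f 41.
Inner hash: even-index sum = 242 mod 256 = 242; odd-index sum = 422 mod 256 = 166 → f2 a6.
Outer input = (K'⊕opad) ∥ inner = 7d 93 5c 5c 5c 5c ∥ f2 a6.
Outer hash (tag): even-index sum = 551 mod 256 = 39; odd-index sum = 497 mod 256 = 241 → 27 f1.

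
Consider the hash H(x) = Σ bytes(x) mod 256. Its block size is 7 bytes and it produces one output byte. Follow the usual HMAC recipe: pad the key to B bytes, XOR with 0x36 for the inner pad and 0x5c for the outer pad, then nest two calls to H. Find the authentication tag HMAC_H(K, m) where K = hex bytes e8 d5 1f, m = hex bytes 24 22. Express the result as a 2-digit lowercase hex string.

Key hex bytes e8 d5 1f is 3 bytes ≤ B = 7; zero-pad to 7 bytes: K' = e8 d5 1f 00 00 00 00.
K' ⊕ ipad = de e3 29 36 36 36 36.  K' ⊕ opad = b4 89 43 5c 5c 5c 5c.
Inner input = (K'⊕ipad) ∥ m = de e3 29 36 36 36 36 ∥ 24 22.
Inner hash: sum = 222+227+41+54+54+54+54+36+34 = 776; mod 256 = 8 → 08.
Outer input = (K'⊕opad) ∥ inner = b4 89 43 5c 5c 5c 5c ∥ 08.
Outer hash (tag): sum = 180+137+67+92+92+92+92+8 = 760; mod 256 = 248 → f8.

f8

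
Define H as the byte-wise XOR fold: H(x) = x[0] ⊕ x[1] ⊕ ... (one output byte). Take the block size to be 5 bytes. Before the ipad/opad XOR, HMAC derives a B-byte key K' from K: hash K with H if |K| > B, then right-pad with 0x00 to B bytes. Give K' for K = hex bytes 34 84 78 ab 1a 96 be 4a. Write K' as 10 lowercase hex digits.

|K| = 8 > B = 5, so first hash the key.
H(K): XOR 34⊕84⊕78⊕ab⊕1a⊕96⊕be⊕4a = 1b.
Zero-pad H(K) = 1b to 5 bytes: K' = 1b 00 00 00 00.

1b00000000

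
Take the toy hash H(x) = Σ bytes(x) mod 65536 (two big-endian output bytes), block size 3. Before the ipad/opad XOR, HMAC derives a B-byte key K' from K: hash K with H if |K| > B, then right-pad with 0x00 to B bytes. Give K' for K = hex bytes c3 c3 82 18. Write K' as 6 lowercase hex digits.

|K| = 4 > B = 3, so first hash the key.
H(K): sum = 195+195+130+24 = 544 → 02 20.
Zero-pad H(K) = 02 20 to 3 bytes: K' = 02 20 00.

022000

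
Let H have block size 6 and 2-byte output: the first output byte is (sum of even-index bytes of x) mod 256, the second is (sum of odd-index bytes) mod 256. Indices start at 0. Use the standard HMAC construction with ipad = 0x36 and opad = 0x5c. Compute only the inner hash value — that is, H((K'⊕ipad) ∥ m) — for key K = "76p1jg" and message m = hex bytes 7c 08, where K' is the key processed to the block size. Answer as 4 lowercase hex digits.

1f60

Key "76p1jg" = 37 36 70 31 6a 67 is exactly B = 6 bytes: K' = 37 36 70 31 6a 67.
K' ⊕ ipad = 01 00 46 07 5c 51.
Inner input = 01 00 46 07 5c 51 ∥ 7c 08.
Inner hash: even-index sum = 287 mod 256 = 31; odd-index sum = 96 mod 256 = 96 → 1f 60.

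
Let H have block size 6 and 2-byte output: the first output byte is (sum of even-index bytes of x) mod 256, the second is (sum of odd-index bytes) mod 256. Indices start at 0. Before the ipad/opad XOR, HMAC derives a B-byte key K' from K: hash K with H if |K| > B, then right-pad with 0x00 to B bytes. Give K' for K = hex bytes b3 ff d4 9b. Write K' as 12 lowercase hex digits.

Key hex bytes b3 ff d4 9b is 4 bytes ≤ B = 6; zero-pad to 6 bytes: K' = b3 ff d4 9b 00 00.

b3ffd49b0000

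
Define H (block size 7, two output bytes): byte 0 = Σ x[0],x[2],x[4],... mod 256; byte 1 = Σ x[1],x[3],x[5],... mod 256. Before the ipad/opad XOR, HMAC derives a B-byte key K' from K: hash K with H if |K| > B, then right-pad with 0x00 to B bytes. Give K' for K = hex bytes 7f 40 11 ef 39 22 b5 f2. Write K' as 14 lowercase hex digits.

|K| = 8 > B = 7, so first hash the key.
H(K): even-index sum = 382 mod 256 = 126; odd-index sum = 579 mod 256 = 67 → 7e 43.
Zero-pad H(K) = 7e 43 to 7 bytes: K' = 7e 43 00 00 00 00 00.

7e430000000000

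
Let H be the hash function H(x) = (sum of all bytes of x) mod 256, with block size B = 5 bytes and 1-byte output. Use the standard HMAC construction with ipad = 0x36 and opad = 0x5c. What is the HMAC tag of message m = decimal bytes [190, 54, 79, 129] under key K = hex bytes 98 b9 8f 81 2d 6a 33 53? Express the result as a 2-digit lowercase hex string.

76

Key hex bytes 98 b9 8f 81 2d 6a 33 53 is 8 bytes > B = 5, so hash it first: H(key) = 7e, then zero-pad to 5 bytes: K' = 7e 00 00 00 00.
K' ⊕ ipad = 48 36 36 36 36.  K' ⊕ opad = 22 5c 5c 5c 5c.
Inner input = (K'⊕ipad) ∥ m = 48 36 36 36 36 ∥ be 36 4f 81.
Inner hash: sum = 72+54+54+54+54+190+54+79+129 = 740; mod 256 = 228 → e4.
Outer input = (K'⊕opad) ∥ inner = 22 5c 5c 5c 5c ∥ e4.
Outer hash (tag): sum = 34+92+92+92+92+228 = 630; mod 256 = 118 → 76.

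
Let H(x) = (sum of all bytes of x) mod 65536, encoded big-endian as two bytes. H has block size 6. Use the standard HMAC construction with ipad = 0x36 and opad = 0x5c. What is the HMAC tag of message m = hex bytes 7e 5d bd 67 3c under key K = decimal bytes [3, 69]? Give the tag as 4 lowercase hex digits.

Key decimal bytes [3, 69] = 03 45 is 2 bytes ≤ B = 6; zero-pad to 6 bytes: K' = 03 45 00 00 00 00.
K' ⊕ ipad = 35 73 36 36 36 36.  K' ⊕ opad = 5f 19 5c 5c 5c 5c.
Inner input = (K'⊕ipad) ∥ m = 35 73 36 36 36 36 ∥ 7e 5d bd 67 3c.
Inner hash: sum = 53+115+54+54+54+54+126+93+189+103+60 = 955 → 03 bb.
Outer input = (K'⊕opad) ∥ inner = 5f 19 5c 5c 5c 5c ∥ 03 bb.
Outer hash (tag): sum = 95+25+92+92+92+92+3+187 = 678 → 02 a6.

02a6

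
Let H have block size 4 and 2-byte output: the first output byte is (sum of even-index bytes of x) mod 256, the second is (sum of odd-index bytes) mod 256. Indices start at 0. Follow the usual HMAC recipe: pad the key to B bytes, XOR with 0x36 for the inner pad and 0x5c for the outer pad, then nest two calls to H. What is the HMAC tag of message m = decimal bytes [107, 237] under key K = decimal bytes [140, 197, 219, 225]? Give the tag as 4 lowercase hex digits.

Key decimal bytes [140, 197, 219, 225] = 8c c5 db e1 is exactly B = 4 bytes: K' = 8c c5 db e1.
K' ⊕ ipad = ba f3 ed d7.  K' ⊕ opad = d0 99 87 bd.
Inner input = (K'⊕ipad) ∥ m = ba f3 ed d7 ∥ 6b ed.
Inner hash: even-index sum = 530 mod 256 = 18; odd-index sum = 695 mod 256 = 183 → 12 b7.
Outer input = (K'⊕opad) ∥ inner = d0 99 87 bd ∥ 12 b7.
Outer hash (tag): even-index sum = 361 mod 256 = 105; odd-index sum = 525 mod 256 = 13 → 69 0d.

690d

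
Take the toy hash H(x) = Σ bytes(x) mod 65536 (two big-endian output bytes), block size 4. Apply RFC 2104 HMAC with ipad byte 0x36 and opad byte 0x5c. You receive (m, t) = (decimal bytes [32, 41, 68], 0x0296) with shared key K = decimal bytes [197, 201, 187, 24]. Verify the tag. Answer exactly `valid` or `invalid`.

Key decimal bytes [197, 201, 187, 24] = c5 c9 bb 18 is exactly B = 4 bytes: K' = c5 c9 bb 18.
K' ⊕ ipad = f3 ff 8d 2e; K' ⊕ opad = 99 95 e7 44.
Inner hash: sum = 243+255+141+46+32+41+68 = 826 → 03 3a.
Outer hash (recomputed tag): sum = 153+149+231+68+3+58 = 662 → 02 96.
Recomputed tag = 0296; claimed = 0296 → match.

valid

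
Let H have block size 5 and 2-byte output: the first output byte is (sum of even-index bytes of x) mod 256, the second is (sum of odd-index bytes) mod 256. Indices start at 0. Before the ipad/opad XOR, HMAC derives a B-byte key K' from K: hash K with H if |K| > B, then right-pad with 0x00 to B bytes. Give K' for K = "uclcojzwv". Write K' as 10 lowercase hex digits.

|K| = 9 > B = 5, so first hash the key.
H(K): even-index sum = 576 mod 256 = 64; odd-index sum = 423 mod 256 = 167 → 40 a7.
Zero-pad H(K) = 40 a7 to 5 bytes: K' = 40 a7 00 00 00.

40a7000000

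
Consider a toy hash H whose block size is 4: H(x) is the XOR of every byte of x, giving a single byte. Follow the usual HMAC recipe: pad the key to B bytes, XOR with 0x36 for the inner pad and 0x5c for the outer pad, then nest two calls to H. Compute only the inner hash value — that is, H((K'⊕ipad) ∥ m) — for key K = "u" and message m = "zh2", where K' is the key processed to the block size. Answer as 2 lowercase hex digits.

55

Key "u" = 75 is 1 byte ≤ B = 4; zero-pad to 4 bytes: K' = 75 00 00 00.
K' ⊕ ipad = 43 36 36 36.
Inner input = 43 36 36 36 ∥ 7a 68 32.
Inner hash: XOR 43⊕36⊕36⊕36⊕7a⊕68⊕32 = 55.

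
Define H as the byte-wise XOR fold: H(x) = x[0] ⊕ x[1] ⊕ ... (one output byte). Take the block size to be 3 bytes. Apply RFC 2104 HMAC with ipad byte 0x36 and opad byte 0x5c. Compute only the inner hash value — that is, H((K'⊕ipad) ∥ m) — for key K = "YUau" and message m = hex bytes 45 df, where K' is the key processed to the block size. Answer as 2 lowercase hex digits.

b4

Key "YUau" = 59 55 61 75 is 4 bytes > B = 3, so hash it first: H(key) = 18, then zero-pad to 3 bytes: K' = 18 00 00.
K' ⊕ ipad = 2e 36 36.
Inner input = 2e 36 36 ∥ 45 df.
Inner hash: XOR 2e⊕36⊕36⊕45⊕df = b4.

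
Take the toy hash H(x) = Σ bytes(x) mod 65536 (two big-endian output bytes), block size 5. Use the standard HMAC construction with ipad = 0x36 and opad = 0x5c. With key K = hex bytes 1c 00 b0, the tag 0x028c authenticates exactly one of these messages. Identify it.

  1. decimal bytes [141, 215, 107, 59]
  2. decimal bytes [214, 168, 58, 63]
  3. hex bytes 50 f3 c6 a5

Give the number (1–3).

2

Key hex bytes 1c 00 b0 is 3 bytes ≤ B = 5; zero-pad to 5 bytes: K' = 1c 00 b0 00 00.
K' ⊕ ipad = 2a 36 86 36 36; K' ⊕ opad = 40 5c ec 5c 5c.
m1: inner = H(2a 36 86 36 36 8d d7 6b 3b) = 03 5c; tag = H(40 5c ec 5c 5c 03 5c) = 029f
m2: inner = H(2a 36 86 36 36 d6 a8 3a 3f) = 03 49; tag = H(40 5c ec 5c 5c 03 49) = 028c ← matches
m3: inner = H(2a 36 86 36 36 50 f3 c6 a5) = 04 00; tag = H(40 5c ec 5c 5c 04 00) = 0244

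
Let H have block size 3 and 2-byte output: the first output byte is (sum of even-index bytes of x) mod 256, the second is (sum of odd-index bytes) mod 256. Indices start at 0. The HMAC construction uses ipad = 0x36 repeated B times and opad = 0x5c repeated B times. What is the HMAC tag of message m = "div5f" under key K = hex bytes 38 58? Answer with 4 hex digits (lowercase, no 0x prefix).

Key hex bytes 38 58 is 2 bytes ≤ B = 3; zero-pad to 3 bytes: K' = 38 58 00.
K' ⊕ ipad = 0e 6e 36.  K' ⊕ opad = 64 04 5c.
Inner input = (K'⊕ipad) ∥ m = 0e 6e 36 ∥ 64 69 76 35 66.
Inner hash: even-index sum = 226 mod 256 = 226; odd-index sum = 430 mod 256 = 174 → e2 ae.
Outer input = (K'⊕opad) ∥ inner = 64 04 5c ∥ e2 ae.
Outer hash (tag): even-index sum = 366 mod 256 = 110; odd-index sum = 230 mod 256 = 230 → 6e e6.

6ee6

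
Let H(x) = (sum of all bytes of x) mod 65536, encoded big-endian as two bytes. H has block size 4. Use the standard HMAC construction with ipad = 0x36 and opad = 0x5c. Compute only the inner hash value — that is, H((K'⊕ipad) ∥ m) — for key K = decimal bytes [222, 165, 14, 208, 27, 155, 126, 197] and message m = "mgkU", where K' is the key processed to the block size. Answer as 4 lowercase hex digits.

029e

Key decimal bytes [222, 165, 14, 208, 27, 155, 126, 197] = de a5 0e d0 1b 9b 7e c5 is 8 bytes > B = 4, so hash it first: H(key) = 04 5a, then zero-pad to 4 bytes: K' = 04 5a 00 00.
K' ⊕ ipad = 32 6c 36 36.
Inner input = 32 6c 36 36 ∥ 6d 67 6b 55.
Inner hash: sum = 50+108+54+54+109+103+107+85 = 670 → 02 9e.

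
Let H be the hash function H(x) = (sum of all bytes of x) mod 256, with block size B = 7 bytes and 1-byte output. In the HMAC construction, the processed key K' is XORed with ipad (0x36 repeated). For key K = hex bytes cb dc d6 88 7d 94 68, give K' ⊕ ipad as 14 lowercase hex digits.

fdeae0be4ba25e

Key hex bytes cb dc d6 88 7d 94 68 is exactly B = 7 bytes: K' = cb dc d6 88 7d 94 68.
XOR each byte with 0x36: cb⊕36=fd, dc⊕36=ea, d6⊕36=e0, 88⊕36=be, 7d⊕36=4b, 94⊕36=a2, 68⊕36=5e.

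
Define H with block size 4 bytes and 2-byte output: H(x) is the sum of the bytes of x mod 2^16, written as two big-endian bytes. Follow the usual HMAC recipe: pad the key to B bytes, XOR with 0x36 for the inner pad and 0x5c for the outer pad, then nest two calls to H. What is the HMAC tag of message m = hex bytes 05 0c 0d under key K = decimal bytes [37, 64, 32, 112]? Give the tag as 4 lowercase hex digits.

Key decimal bytes [37, 64, 32, 112] = 25 40 20 70 is exactly B = 4 bytes: K' = 25 40 20 70.
K' ⊕ ipad = 13 76 16 46.  K' ⊕ opad = 79 1c 7c 2c.
Inner input = (K'⊕ipad) ∥ m = 13 76 16 46 ∥ 05 0c 0d.
Inner hash: sum = 19+118+22+70+5+12+13 = 259 → 01 03.
Outer input = (K'⊕opad) ∥ inner = 79 1c 7c 2c ∥ 01 03.
Outer hash (tag): sum = 121+28+124+44+1+3 = 321 → 01 41.

0141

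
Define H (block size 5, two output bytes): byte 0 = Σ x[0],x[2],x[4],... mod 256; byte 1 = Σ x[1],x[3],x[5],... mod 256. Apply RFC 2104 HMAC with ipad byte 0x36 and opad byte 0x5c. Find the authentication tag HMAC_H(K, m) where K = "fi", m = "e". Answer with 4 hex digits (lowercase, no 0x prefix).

ec4d

Key "fi" = 66 69 is 2 bytes ≤ B = 5; zero-pad to 5 bytes: K' = 66 69 00 00 00.
K' ⊕ ipad = 50 5f 36 36 36.  K' ⊕ opad = 3a 35 5c 5c 5c.
Inner input = (K'⊕ipad) ∥ m = 50 5f 36 36 36 ∥ 65.
Inner hash: even-index sum = 188 mod 256 = 188; odd-index sum = 250 mod 256 = 250 → bc fa.
Outer input = (K'⊕opad) ∥ inner = 3a 35 5c 5c 5c ∥ bc fa.
Outer hash (tag): even-index sum = 492 mod 256 = 236; odd-index sum = 333 mod 256 = 77 → ec 4d.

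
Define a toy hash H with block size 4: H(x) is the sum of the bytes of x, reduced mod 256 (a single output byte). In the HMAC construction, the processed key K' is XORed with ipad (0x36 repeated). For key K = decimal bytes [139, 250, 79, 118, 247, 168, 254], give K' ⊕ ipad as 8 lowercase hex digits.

d1363636

Key decimal bytes [139, 250, 79, 118, 247, 168, 254] = 8b fa 4f 76 f7 a8 fe is 7 bytes > B = 4, so hash it first: H(key) = e7, then zero-pad to 4 bytes: K' = e7 00 00 00.
XOR each byte with 0x36: e7⊕36=d1, 00⊕36=36, 00⊕36=36, 00⊕36=36.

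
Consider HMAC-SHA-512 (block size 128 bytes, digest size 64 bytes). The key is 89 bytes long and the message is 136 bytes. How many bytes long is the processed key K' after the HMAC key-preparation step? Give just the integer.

128

Key is 89 ≤ 128 bytes, zero-padded: |K'| = 128.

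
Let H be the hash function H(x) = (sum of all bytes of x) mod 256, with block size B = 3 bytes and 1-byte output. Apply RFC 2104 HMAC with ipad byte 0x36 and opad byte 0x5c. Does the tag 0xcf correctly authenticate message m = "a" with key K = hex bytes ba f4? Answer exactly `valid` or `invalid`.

valid

Key hex bytes ba f4 is 2 bytes ≤ B = 3; zero-pad to 3 bytes: K' = ba f4 00.
K' ⊕ ipad = 8c c2 36; K' ⊕ opad = e6 a8 5c.
Inner hash: sum = 140+194+54+97 = 485; mod 256 = 229 → e5.
Outer hash (recomputed tag): sum = 230+168+92+229 = 719; mod 256 = 207 → cf.
Recomputed tag = cf; claimed = cf → match.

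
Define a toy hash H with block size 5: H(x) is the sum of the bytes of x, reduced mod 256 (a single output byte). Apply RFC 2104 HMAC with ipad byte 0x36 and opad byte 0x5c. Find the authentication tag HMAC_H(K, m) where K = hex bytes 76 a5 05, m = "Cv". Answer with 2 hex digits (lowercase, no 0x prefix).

5f

Key hex bytes 76 a5 05 is 3 bytes ≤ B = 5; zero-pad to 5 bytes: K' = 76 a5 05 00 00.
K' ⊕ ipad = 40 93 33 36 36.  K' ⊕ opad = 2a f9 59 5c 5c.
Inner input = (K'⊕ipad) ∥ m = 40 93 33 36 36 ∥ 43 76.
Inner hash: sum = 64+147+51+54+54+67+118 = 555; mod 256 = 43 → 2b.
Outer input = (K'⊕opad) ∥ inner = 2a f9 59 5c 5c ∥ 2b.
Outer hash (tag): sum = 42+249+89+92+92+43 = 607; mod 256 = 95 → 5f.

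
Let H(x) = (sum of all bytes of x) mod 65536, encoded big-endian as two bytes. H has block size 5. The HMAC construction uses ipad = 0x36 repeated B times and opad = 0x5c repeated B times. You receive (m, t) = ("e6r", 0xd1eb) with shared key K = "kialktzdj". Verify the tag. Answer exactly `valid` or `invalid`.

Key "kialktzdj" = 6b 69 61 6c 6b 74 7a 64 6a is 9 bytes > B = 5, so hash it first: H(key) = 03 c8, then zero-pad to 5 bytes: K' = 03 c8 00 00 00.
K' ⊕ ipad = 35 fe 36 36 36; K' ⊕ opad = 5f 94 5c 5c 5c.
Inner hash: sum = 53+254+54+54+54+101+54+114 = 738 → 02 e2.
Outer hash (recomputed tag): sum = 95+148+92+92+92+2+226 = 747 → 02 eb.
Recomputed tag = 02eb; claimed = d1eb → mismatch.

invalid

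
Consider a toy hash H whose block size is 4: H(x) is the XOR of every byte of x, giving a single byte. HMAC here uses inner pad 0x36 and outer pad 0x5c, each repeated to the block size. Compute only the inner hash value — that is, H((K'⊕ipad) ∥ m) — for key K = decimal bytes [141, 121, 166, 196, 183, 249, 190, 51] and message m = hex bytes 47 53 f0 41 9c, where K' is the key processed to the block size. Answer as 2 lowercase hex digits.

6c

Key decimal bytes [141, 121, 166, 196, 183, 249, 190, 51] = 8d 79 a6 c4 b7 f9 be 33 is 8 bytes > B = 4, so hash it first: H(key) = 55, then zero-pad to 4 bytes: K' = 55 00 00 00.
K' ⊕ ipad = 63 36 36 36.
Inner input = 63 36 36 36 ∥ 47 53 f0 41 9c.
Inner hash: XOR 63⊕36⊕36⊕36⊕47⊕53⊕f0⊕41⊕9c = 6c.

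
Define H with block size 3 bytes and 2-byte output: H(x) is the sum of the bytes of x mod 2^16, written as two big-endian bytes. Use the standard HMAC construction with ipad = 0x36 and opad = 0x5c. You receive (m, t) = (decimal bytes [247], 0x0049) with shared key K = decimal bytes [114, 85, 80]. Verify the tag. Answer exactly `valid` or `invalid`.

Key decimal bytes [114, 85, 80] = 72 55 50 is exactly B = 3 bytes: K' = 72 55 50.
K' ⊕ ipad = 44 63 66; K' ⊕ opad = 2e 09 0c.
Inner hash: sum = 68+99+102+247 = 516 → 02 04.
Outer hash (recomputed tag): sum = 46+9+12+2+4 = 73 → 00 49.
Recomputed tag = 0049; claimed = 0049 → match.

valid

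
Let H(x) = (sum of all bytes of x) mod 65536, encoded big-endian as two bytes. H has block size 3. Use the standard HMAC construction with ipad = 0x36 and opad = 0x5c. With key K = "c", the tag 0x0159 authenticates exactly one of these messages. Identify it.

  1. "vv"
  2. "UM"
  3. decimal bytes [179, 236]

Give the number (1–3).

3

Key "c" = 63 is 1 byte ≤ B = 3; zero-pad to 3 bytes: K' = 63 00 00.
K' ⊕ ipad = 55 36 36; K' ⊕ opad = 3f 5c 5c.
m1: inner = H(55 36 36 76 76) = 01 ad; tag = H(3f 5c 5c 01 ad) = 01a5
m2: inner = H(55 36 36 55 4d) = 01 63; tag = H(3f 5c 5c 01 63) = 015b
m3: inner = H(55 36 36 b3 ec) = 02 60; tag = H(3f 5c 5c 02 60) = 0159 ← matches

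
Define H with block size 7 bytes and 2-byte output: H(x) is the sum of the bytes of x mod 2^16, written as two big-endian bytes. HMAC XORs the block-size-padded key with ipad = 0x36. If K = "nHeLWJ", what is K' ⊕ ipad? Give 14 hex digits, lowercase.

Key "nHeLWJ" = 6e 48 65 4c 57 4a is 6 bytes ≤ B = 7; zero-pad to 7 bytes: K' = 6e 48 65 4c 57 4a 00.
XOR each byte with 0x36: 6e⊕36=58, 48⊕36=7e, 65⊕36=53, 4c⊕36=7a, 57⊕36=61, 4a⊕36=7c, 00⊕36=36.

587e537a617c36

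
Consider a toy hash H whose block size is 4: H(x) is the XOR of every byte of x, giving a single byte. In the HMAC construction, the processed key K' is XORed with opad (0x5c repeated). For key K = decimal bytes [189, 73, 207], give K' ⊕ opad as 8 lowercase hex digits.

e115935c

Key decimal bytes [189, 73, 207] = bd 49 cf is 3 bytes ≤ B = 4; zero-pad to 4 bytes: K' = bd 49 cf 00.
XOR each byte with 0x5c: bd⊕5c=e1, 49⊕5c=15, cf⊕5c=93, 00⊕5c=5c.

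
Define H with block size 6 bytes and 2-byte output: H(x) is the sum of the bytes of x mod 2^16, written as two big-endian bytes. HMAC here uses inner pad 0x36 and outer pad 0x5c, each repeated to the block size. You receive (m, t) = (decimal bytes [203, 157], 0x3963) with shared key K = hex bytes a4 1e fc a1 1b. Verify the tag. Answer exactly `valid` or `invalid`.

Key hex bytes a4 1e fc a1 1b is 5 bytes ≤ B = 6; zero-pad to 6 bytes: K' = a4 1e fc a1 1b 00.
K' ⊕ ipad = 92 28 ca 97 2d 36; K' ⊕ opad = f8 42 a0 fd 47 5c.
Inner hash: sum = 146+40+202+151+45+54+203+157 = 998 → 03 e6.
Outer hash (recomputed tag): sum = 248+66+160+253+71+92+3+230 = 1123 → 04 63.
Recomputed tag = 0463; claimed = 3963 → mismatch.

invalid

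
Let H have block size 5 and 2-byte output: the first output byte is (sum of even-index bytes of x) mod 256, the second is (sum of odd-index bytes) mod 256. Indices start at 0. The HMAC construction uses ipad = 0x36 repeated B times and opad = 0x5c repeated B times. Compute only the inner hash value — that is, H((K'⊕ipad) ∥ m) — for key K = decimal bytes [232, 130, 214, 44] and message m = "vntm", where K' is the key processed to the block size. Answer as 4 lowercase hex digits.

Key decimal bytes [232, 130, 214, 44] = e8 82 d6 2c is 4 bytes ≤ B = 5; zero-pad to 5 bytes: K' = e8 82 d6 2c 00.
K' ⊕ ipad = de b4 e0 1a 36.
Inner input = de b4 e0 1a 36 ∥ 76 6e 74 6d.
Inner hash: even-index sum = 719 mod 256 = 207; odd-index sum = 440 mod 256 = 184 → cf b8.

cfb8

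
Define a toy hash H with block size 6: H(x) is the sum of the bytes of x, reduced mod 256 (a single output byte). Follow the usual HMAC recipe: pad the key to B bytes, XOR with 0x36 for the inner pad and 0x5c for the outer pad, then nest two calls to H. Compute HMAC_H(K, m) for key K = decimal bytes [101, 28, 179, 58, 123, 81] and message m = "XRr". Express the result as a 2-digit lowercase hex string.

e0

Key decimal bytes [101, 28, 179, 58, 123, 81] = 65 1c b3 3a 7b 51 is exactly B = 6 bytes: K' = 65 1c b3 3a 7b 51.
K' ⊕ ipad = 53 2a 85 0c 4d 67.  K' ⊕ opad = 39 40 ef 66 27 0d.
Inner input = (K'⊕ipad) ∥ m = 53 2a 85 0c 4d 67 ∥ 58 52 72.
Inner hash: sum = 83+42+133+12+77+103+88+82+114 = 734; mod 256 = 222 → de.
Outer input = (K'⊕opad) ∥ inner = 39 40 ef 66 27 0d ∥ de.
Outer hash (tag): sum = 57+64+239+102+39+13+222 = 736; mod 256 = 224 → e0.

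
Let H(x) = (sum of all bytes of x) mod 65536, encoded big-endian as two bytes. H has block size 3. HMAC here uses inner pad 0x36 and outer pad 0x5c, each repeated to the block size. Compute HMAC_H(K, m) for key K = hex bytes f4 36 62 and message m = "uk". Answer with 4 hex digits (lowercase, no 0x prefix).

0247

Key hex bytes f4 36 62 is exactly B = 3 bytes: K' = f4 36 62.
K' ⊕ ipad = c2 00 54.  K' ⊕ opad = a8 6a 3e.
Inner input = (K'⊕ipad) ∥ m = c2 00 54 ∥ 75 6b.
Inner hash: sum = 194+0+84+117+107 = 502 → 01 f6.
Outer input = (K'⊕opad) ∥ inner = a8 6a 3e ∥ 01 f6.
Outer hash (tag): sum = 168+106+62+1+246 = 583 → 02 47.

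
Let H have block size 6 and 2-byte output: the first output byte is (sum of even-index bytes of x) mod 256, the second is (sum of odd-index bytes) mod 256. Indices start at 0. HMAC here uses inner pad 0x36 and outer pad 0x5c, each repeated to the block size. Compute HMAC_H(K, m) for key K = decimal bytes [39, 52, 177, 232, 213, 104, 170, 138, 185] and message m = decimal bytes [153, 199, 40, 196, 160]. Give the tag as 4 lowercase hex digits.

f739

Key decimal bytes [39, 52, 177, 232, 213, 104, 170, 138, 185] = 27 34 b1 e8 d5 68 aa 8a b9 is 9 bytes > B = 6, so hash it first: H(key) = 10 0e, then zero-pad to 6 bytes: K' = 10 0e 00 00 00 00.
K' ⊕ ipad = 26 38 36 36 36 36.  K' ⊕ opad = 4c 52 5c 5c 5c 5c.
Inner input = (K'⊕ipad) ∥ m = 26 38 36 36 36 36 ∥ 99 c7 28 c4 a0.
Inner hash: even-index sum = 499 mod 256 = 243; odd-index sum = 559 mod 256 = 47 → f3 2f.
Outer input = (K'⊕opad) ∥ inner = 4c 52 5c 5c 5c 5c ∥ f3 2f.
Outer hash (tag): even-index sum = 503 mod 256 = 247; odd-index sum = 313 mod 256 = 57 → f7 39.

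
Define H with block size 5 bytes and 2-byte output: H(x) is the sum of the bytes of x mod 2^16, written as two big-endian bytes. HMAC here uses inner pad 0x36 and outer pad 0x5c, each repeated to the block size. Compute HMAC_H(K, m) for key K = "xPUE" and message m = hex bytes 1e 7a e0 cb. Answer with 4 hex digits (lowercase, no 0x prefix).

00b5

Key "xPUE" = 78 50 55 45 is 4 bytes ≤ B = 5; zero-pad to 5 bytes: K' = 78 50 55 45 00.
K' ⊕ ipad = 4e 66 63 73 36.  K' ⊕ opad = 24 0c 09 19 5c.
Inner input = (K'⊕ipad) ∥ m = 4e 66 63 73 36 ∥ 1e 7a e0 cb.
Inner hash: sum = 78+102+99+115+54+30+122+224+203 = 1027 → 04 03.
Outer input = (K'⊕opad) ∥ inner = 24 0c 09 19 5c ∥ 04 03.
Outer hash (tag): sum = 36+12+9+25+92+4+3 = 181 → 00 b5.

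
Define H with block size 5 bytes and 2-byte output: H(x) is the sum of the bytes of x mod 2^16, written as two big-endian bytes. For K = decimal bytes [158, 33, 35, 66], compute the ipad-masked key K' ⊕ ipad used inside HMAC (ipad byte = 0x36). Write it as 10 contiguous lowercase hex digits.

Key decimal bytes [158, 33, 35, 66] = 9e 21 23 42 is 4 bytes ≤ B = 5; zero-pad to 5 bytes: K' = 9e 21 23 42 00.
XOR each byte with 0x36: 9e⊕36=a8, 21⊕36=17, 23⊕36=15, 42⊕36=74, 00⊕36=36.

a817157436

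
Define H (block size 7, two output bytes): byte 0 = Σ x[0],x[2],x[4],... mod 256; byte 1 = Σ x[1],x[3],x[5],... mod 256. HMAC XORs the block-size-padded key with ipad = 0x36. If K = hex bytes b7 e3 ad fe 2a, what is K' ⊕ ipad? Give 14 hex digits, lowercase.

Key hex bytes b7 e3 ad fe 2a is 5 bytes ≤ B = 7; zero-pad to 7 bytes: K' = b7 e3 ad fe 2a 00 00.
XOR each byte with 0x36: b7⊕36=81, e3⊕36=d5, ad⊕36=9b, fe⊕36=c8, 2a⊕36=1c, 00⊕36=36, 00⊕36=36.

81d59bc81c3636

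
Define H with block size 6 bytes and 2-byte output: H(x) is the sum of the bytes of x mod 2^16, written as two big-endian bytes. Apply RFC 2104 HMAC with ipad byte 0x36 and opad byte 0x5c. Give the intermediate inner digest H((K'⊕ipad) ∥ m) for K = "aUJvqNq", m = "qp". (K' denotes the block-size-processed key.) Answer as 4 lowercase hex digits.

Key "aUJvqNq" = 61 55 4a 76 71 4e 71 is 7 bytes > B = 6, so hash it first: H(key) = 02 a6, then zero-pad to 6 bytes: K' = 02 a6 00 00 00 00.
K' ⊕ ipad = 34 90 36 36 36 36.
Inner input = 34 90 36 36 36 36 ∥ 71 70.
Inner hash: sum = 52+144+54+54+54+54+113+112 = 637 → 02 7d.

027d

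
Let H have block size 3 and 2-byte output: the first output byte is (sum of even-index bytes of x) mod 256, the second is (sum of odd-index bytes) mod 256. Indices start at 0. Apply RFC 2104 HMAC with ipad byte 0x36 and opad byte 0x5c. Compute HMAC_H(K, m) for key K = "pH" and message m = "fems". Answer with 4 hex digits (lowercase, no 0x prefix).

d968

Key "pH" = 70 48 is 2 bytes ≤ B = 3; zero-pad to 3 bytes: K' = 70 48 00.
K' ⊕ ipad = 46 7e 36.  K' ⊕ opad = 2c 14 5c.
Inner input = (K'⊕ipad) ∥ m = 46 7e 36 ∥ 66 65 6d 73.
Inner hash: even-index sum = 340 mod 256 = 84; odd-index sum = 337 mod 256 = 81 → 54 51.
Outer input = (K'⊕opad) ∥ inner = 2c 14 5c ∥ 54 51.
Outer hash (tag): even-index sum = 217 mod 256 = 217; odd-index sum = 104 mod 256 = 104 → d9 68.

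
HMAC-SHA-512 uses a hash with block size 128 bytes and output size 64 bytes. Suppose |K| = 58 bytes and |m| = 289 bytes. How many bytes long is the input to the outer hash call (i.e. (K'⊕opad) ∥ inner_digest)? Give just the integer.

Key is 58 ≤ 128 bytes, zero-padded: |K'| = 128.
Outer input = (K'⊕opad) ∥ H(inner) → 128 + 64 = 192 bytes.

192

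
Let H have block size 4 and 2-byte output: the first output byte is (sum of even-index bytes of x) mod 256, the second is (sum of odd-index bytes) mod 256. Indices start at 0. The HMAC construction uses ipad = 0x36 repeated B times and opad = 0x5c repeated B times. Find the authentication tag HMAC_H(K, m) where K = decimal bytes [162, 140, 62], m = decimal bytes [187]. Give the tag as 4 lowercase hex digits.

Key decimal bytes [162, 140, 62] = a2 8c 3e is 3 bytes ≤ B = 4; zero-pad to 4 bytes: K' = a2 8c 3e 00.
K' ⊕ ipad = 94 ba 08 36.  K' ⊕ opad = fe d0 62 5c.
Inner input = (K'⊕ipad) ∥ m = 94 ba 08 36 ∥ bb.
Inner hash: even-index sum = 343 mod 256 = 87; odd-index sum = 240 mod 256 = 240 → 57 f0.
Outer input = (K'⊕opad) ∥ inner = fe d0 62 5c ∥ 57 f0.
Outer hash (tag): even-index sum = 439 mod 256 = 183; odd-index sum = 540 mod 256 = 28 → b7 1c.

b71c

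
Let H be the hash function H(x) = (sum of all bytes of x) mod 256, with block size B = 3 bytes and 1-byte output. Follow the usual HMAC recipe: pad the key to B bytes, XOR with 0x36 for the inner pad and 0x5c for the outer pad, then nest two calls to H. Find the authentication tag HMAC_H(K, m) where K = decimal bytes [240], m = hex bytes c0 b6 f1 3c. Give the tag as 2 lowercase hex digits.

Key decimal bytes [240] = f0 is 1 byte ≤ B = 3; zero-pad to 3 bytes: K' = f0 00 00.
K' ⊕ ipad = c6 36 36.  K' ⊕ opad = ac 5c 5c.
Inner input = (K'⊕ipad) ∥ m = c6 36 36 ∥ c0 b6 f1 3c.
Inner hash: sum = 198+54+54+192+182+241+60 = 981; mod 256 = 213 → d5.
Outer input = (K'⊕opad) ∥ inner = ac 5c 5c ∥ d5.
Outer hash (tag): sum = 172+92+92+213 = 569; mod 256 = 57 → 39.

39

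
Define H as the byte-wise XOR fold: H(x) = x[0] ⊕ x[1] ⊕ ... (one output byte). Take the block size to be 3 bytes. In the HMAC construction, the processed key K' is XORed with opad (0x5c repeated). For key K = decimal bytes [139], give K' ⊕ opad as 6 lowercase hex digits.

Key decimal bytes [139] = 8b is 1 byte ≤ B = 3; zero-pad to 3 bytes: K' = 8b 00 00.
XOR each byte with 0x5c: 8b⊕5c=d7, 00⊕5c=5c, 00⊕5c=5c.

d75c5c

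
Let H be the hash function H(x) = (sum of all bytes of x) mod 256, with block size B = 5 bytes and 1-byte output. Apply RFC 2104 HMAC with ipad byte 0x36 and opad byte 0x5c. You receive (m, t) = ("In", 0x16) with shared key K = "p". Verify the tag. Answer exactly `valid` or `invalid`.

Key "p" = 70 is 1 byte ≤ B = 5; zero-pad to 5 bytes: K' = 70 00 00 00 00.
K' ⊕ ipad = 46 36 36 36 36; K' ⊕ opad = 2c 5c 5c 5c 5c.
Inner hash: sum = 70+54+54+54+54+73+110 = 469; mod 256 = 213 → d5.
Outer hash (recomputed tag): sum = 44+92+92+92+92+213 = 625; mod 256 = 113 → 71.
Recomputed tag = 71; claimed = 16 → mismatch.

invalid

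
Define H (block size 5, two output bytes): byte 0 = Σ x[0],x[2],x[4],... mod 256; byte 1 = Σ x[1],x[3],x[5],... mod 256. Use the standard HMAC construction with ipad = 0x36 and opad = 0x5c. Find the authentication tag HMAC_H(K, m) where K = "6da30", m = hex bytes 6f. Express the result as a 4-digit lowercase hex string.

Key "6da30" = 36 64 61 33 30 is exactly B = 5 bytes: K' = 36 64 61 33 30.
K' ⊕ ipad = 00 52 57 05 06.  K' ⊕ opad = 6a 38 3d 6f 6c.
Inner input = (K'⊕ipad) ∥ m = 00 52 57 05 06 ∥ 6f.
Inner hash: even-index sum = 93 mod 256 = 93; odd-index sum = 198 mod 256 = 198 → 5d c6.
Outer input = (K'⊕opad) ∥ inner = 6a 38 3d 6f 6c ∥ 5d c6.
Outer hash (tag): even-index sum = 473 mod 256 = 217; odd-index sum = 260 mod 256 = 4 → d9 04.

d904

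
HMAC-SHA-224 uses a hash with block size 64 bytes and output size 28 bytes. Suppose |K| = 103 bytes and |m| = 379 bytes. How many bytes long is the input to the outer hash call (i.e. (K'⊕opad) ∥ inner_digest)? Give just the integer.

Key is 103 > 64 bytes, so it is hashed to 28 bytes then zero-padded to 64: |K'| = 64.
Outer input = (K'⊕opad) ∥ H(inner) → 64 + 28 = 92 bytes.

92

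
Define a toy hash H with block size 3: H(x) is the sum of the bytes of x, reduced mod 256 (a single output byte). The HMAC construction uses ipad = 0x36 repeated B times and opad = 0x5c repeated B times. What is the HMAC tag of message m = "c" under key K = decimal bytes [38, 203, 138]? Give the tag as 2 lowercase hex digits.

Key decimal bytes [38, 203, 138] = 26 cb 8a is exactly B = 3 bytes: K' = 26 cb 8a.
K' ⊕ ipad = 10 fd bc.  K' ⊕ opad = 7a 97 d6.
Inner input = (K'⊕ipad) ∥ m = 10 fd bc ∥ 63.
Inner hash: sum = 16+253+188+99 = 556; mod 256 = 44 → 2c.
Outer input = (K'⊕opad) ∥ inner = 7a 97 d6 ∥ 2c.
Outer hash (tag): sum = 122+151+214+44 = 531; mod 256 = 19 → 13.

13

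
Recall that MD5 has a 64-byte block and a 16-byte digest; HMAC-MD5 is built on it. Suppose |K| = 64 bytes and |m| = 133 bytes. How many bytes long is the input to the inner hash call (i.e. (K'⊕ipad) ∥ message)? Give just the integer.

197

Key is 64 ≤ 64 bytes, zero-padded: |K'| = 64.
Inner input = (K'⊕ipad) ∥ m → 64 + 133 = 197 bytes.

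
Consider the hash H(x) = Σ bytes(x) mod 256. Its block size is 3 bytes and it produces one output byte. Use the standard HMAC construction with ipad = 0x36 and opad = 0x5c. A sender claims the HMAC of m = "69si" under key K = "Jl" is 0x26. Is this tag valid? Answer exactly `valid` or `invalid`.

Key "Jl" = 4a 6c is 2 bytes ≤ B = 3; zero-pad to 3 bytes: K' = 4a 6c 00.
K' ⊕ ipad = 7c 5a 36; K' ⊕ opad = 16 30 5c.
Inner hash: sum = 124+90+54+54+57+115+105 = 599; mod 256 = 87 → 57.
Outer hash (recomputed tag): sum = 22+48+92+87 = 249 → f9.
Recomputed tag = f9; claimed = 26 → mismatch.

invalid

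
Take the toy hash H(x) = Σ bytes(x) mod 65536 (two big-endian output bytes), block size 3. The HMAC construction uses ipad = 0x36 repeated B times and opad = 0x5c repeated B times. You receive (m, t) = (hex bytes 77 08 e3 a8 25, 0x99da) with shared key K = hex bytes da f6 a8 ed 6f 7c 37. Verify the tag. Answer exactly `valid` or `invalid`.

Key hex bytes da f6 a8 ed 6f 7c 37 is 7 bytes > B = 3, so hash it first: H(key) = 04 87, then zero-pad to 3 bytes: K' = 04 87 00.
K' ⊕ ipad = 32 b1 36; K' ⊕ opad = 58 db 5c.
Inner hash: sum = 50+177+54+119+8+227+168+37 = 840 → 03 48.
Outer hash (recomputed tag): sum = 88+219+92+3+72 = 474 → 01 da.
Recomputed tag = 01da; claimed = 99da → mismatch.

invalid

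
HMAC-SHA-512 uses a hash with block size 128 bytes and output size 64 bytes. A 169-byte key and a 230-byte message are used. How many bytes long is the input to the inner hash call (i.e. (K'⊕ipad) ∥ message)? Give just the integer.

Key is 169 > 128 bytes, so it is hashed to 64 bytes then zero-padded to 128: |K'| = 128.
Inner input = (K'⊕ipad) ∥ m → 128 + 230 = 358 bytes.

358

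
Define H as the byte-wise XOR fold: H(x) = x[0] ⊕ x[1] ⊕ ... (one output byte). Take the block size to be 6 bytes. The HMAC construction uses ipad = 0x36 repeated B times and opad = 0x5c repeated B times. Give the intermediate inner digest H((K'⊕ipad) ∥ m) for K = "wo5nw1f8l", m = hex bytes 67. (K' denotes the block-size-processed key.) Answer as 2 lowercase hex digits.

50

Key "wo5nw1f8l" = 77 6f 35 6e 77 31 66 38 6c is 9 bytes > B = 6, so hash it first: H(key) = 37, then zero-pad to 6 bytes: K' = 37 00 00 00 00 00.
K' ⊕ ipad = 01 36 36 36 36 36.
Inner input = 01 36 36 36 36 36 ∥ 67.
Inner hash: XOR 01⊕36⊕36⊕36⊕36⊕36⊕67 = 50.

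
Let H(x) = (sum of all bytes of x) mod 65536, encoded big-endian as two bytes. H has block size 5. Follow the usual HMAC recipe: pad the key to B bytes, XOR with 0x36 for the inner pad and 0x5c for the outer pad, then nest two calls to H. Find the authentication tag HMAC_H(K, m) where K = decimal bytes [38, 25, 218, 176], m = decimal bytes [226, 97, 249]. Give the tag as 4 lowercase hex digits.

02b4

Key decimal bytes [38, 25, 218, 176] = 26 19 da b0 is 4 bytes ≤ B = 5; zero-pad to 5 bytes: K' = 26 19 da b0 00.
K' ⊕ ipad = 10 2f ec 86 36.  K' ⊕ opad = 7a 45 86 ec 5c.
Inner input = (K'⊕ipad) ∥ m = 10 2f ec 86 36 ∥ e2 61 f9.
Inner hash: sum = 16+47+236+134+54+226+97+249 = 1059 → 04 23.
Outer input = (K'⊕opad) ∥ inner = 7a 45 86 ec 5c ∥ 04 23.
Outer hash (tag): sum = 122+69+134+236+92+4+35 = 692 → 02 b4.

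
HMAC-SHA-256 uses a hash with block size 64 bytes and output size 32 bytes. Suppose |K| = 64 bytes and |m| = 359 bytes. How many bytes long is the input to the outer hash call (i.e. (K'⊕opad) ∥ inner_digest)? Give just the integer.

Key is 64 ≤ 64 bytes, zero-padded: |K'| = 64.
Outer input = (K'⊕opad) ∥ H(inner) → 64 + 32 = 96 bytes.

96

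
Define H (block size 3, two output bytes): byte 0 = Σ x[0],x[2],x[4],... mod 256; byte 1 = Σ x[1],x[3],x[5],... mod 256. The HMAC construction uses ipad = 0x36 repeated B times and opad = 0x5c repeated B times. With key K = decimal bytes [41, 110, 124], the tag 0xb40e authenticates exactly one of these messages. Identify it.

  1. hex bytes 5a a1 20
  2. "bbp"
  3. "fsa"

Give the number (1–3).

3

Key decimal bytes [41, 110, 124] = 29 6e 7c is exactly B = 3 bytes: K' = 29 6e 7c.
K' ⊕ ipad = 1f 58 4a; K' ⊕ opad = 75 32 20.
m1: inner = H(1f 58 4a 5a a1 20) = 0a d2; tag = H(75 32 20 0a d2) = 673c
m2: inner = H(1f 58 4a 62 62 70) = cb 2a; tag = H(75 32 20 cb 2a) = bffd
m3: inner = H(1f 58 4a 66 73 61) = dc 1f; tag = H(75 32 20 dc 1f) = b40e ← matches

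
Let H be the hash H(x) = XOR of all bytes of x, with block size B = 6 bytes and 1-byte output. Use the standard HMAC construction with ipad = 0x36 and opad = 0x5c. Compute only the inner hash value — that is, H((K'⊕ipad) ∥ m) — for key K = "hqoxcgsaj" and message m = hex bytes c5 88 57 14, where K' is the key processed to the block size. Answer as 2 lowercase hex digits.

Key "hqoxcgsaj" = 68 71 6f 78 63 67 73 61 6a is 9 bytes > B = 6, so hash it first: H(key) = 72, then zero-pad to 6 bytes: K' = 72 00 00 00 00 00.
K' ⊕ ipad = 44 36 36 36 36 36.
Inner input = 44 36 36 36 36 36 ∥ c5 88 57 14.
Inner hash: XOR 44⊕36⊕36⊕36⊕36⊕36⊕c5⊕88⊕57⊕14 = 7c.

7c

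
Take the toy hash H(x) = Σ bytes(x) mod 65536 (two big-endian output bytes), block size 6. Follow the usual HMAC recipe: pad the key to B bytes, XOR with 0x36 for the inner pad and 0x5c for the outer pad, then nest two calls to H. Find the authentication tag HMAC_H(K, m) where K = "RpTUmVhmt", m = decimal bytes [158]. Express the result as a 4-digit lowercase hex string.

Key "RpTUmVhmt" = 52 70 54 55 6d 56 68 6d 74 is 9 bytes > B = 6, so hash it first: H(key) = 03 77, then zero-pad to 6 bytes: K' = 03 77 00 00 00 00.
K' ⊕ ipad = 35 41 36 36 36 36.  K' ⊕ opad = 5f 2b 5c 5c 5c 5c.
Inner input = (K'⊕ipad) ∥ m = 35 41 36 36 36 36 ∥ 9e.
Inner hash: sum = 53+65+54+54+54+54+158 = 492 → 01 ec.
Outer input = (K'⊕opad) ∥ inner = 5f 2b 5c 5c 5c 5c ∥ 01 ec.
Outer hash (tag): sum = 95+43+92+92+92+92+1+236 = 743 → 02 e7.

02e7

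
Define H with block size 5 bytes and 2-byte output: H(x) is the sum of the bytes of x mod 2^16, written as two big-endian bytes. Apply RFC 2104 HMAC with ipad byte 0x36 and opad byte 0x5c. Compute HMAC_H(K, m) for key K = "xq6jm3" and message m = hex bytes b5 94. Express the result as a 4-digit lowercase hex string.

0227

Key "xq6jm3" = 78 71 36 6a 6d 33 is 6 bytes > B = 5, so hash it first: H(key) = 02 29, then zero-pad to 5 bytes: K' = 02 29 00 00 00.
K' ⊕ ipad = 34 1f 36 36 36.  K' ⊕ opad = 5e 75 5c 5c 5c.
Inner input = (K'⊕ipad) ∥ m = 34 1f 36 36 36 ∥ b5 94.
Inner hash: sum = 52+31+54+54+54+181+148 = 574 → 02 3e.
Outer input = (K'⊕opad) ∥ inner = 5e 75 5c 5c 5c ∥ 02 3e.
Outer hash (tag): sum = 94+117+92+92+92+2+62 = 551 → 02 27.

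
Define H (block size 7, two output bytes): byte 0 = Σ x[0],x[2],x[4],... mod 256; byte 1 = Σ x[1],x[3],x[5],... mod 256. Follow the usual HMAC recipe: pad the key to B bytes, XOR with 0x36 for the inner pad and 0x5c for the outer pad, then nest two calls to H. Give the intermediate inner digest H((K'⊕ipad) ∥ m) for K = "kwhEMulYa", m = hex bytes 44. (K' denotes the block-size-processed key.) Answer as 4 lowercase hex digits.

Key "kwhEMulYa" = 6b 77 68 45 4d 75 6c 59 61 is 9 bytes > B = 7, so hash it first: H(key) = ed 8a, then zero-pad to 7 bytes: K' = ed 8a 00 00 00 00 00.
K' ⊕ ipad = db bc 36 36 36 36 36.
Inner input = db bc 36 36 36 36 36 ∥ 44.
Inner hash: even-index sum = 381 mod 256 = 125; odd-index sum = 364 mod 256 = 108 → 7d 6c.

7d6c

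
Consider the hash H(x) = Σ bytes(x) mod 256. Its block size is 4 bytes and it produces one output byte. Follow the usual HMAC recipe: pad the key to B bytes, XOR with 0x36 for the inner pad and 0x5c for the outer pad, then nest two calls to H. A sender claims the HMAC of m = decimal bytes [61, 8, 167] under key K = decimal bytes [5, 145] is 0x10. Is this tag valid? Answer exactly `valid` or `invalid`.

valid

Key decimal bytes [5, 145] = 05 91 is 2 bytes ≤ B = 4; zero-pad to 4 bytes: K' = 05 91 00 00.
K' ⊕ ipad = 33 a7 36 36; K' ⊕ opad = 59 cd 5c 5c.
Inner hash: sum = 51+167+54+54+61+8+167 = 562; mod 256 = 50 → 32.
Outer hash (recomputed tag): sum = 89+205+92+92+50 = 528; mod 256 = 16 → 10.
Recomputed tag = 10; claimed = 10 → match.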